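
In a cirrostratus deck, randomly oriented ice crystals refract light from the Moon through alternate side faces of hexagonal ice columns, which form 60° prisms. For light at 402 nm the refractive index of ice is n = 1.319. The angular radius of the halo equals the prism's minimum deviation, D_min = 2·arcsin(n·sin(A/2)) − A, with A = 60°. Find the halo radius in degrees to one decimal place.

n·sin(A/2) = 1.319 × sin 30° = 1.319 × 0.5000 = 0.6595.
D_min = 2·arcsin(0.6595) − 60° = 2 × 41.262° − 60° = 22.524°.

22.5°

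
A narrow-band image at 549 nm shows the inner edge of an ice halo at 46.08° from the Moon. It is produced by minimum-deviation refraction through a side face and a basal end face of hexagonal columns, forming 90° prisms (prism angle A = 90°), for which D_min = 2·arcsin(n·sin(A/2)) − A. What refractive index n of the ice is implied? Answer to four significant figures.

1.312

Rearranging: n = sin((D_min + A)/2) / sin(A/2).
(D_min + A)/2 = (46.08° + 90°)/2 = 68.040°.
n = sin 68.040° / sin 45° = 0.9274 / 0.7071 = 1.3116.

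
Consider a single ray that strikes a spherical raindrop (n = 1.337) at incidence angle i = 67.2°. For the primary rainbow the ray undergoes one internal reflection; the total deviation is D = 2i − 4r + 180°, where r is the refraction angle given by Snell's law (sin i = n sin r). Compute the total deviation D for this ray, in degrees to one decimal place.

140.0°

sin r = sin 67.2° / 1.337 = 0.9219/1.337 = 0.6895; r = 43.59°.
D = 2·67.2° − 4·43.59° + 180° = 134.40° − 174.36° + 180° = 140.04°.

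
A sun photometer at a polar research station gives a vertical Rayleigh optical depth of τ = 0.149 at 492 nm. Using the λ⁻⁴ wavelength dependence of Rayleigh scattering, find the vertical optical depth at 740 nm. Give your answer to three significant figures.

0.0291

τ(740 nm) = τ(492 nm) × (492/740)⁴ = 0.149 × (0.6649)⁴ = 0.149 × 0.1954 = 0.0291.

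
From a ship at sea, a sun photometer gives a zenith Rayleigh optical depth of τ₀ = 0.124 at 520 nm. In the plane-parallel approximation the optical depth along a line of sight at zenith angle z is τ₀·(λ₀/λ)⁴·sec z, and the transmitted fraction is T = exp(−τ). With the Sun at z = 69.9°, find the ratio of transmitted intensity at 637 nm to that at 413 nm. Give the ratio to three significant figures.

Airmass: sec 69.9° = 2.9099.
τ(637 nm) = 0.124 × (520/637)⁴ × 2.9099 = 0.124 × 0.4441 × 2.9099 = 0.1602.
τ(413 nm) = 0.124 × (520/413)⁴ × 2.9099 = 0.124 × 2.5131 × 2.9099 = 0.9068.
T(637)/T(413) = exp(τ_B − τ_A) = exp(0.7466) = 2.1097.

2.11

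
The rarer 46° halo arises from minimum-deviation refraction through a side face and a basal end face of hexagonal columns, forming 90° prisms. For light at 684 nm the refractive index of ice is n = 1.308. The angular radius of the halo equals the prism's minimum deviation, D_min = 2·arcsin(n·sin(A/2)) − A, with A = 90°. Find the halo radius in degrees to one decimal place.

n·sin(A/2) = 1.308 × sin 45° = 1.308 × 0.7071 = 0.9249.
D_min = 2·arcsin(0.9249) − 90° = 2 × 67.653° − 90° = 45.305°.

45.3°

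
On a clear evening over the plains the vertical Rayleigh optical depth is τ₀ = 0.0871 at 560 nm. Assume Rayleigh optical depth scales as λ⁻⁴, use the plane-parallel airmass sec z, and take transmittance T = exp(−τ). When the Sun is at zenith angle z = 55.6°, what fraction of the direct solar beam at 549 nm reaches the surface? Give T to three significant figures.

sec 55.6° = 1.7700.
τ = 0.0871 × (560/549)⁴ × 1.7700 = 0.0871 × 1.0826 × 1.7700 = 0.1669.
T = exp(−0.1669) = 0.8463.

0.846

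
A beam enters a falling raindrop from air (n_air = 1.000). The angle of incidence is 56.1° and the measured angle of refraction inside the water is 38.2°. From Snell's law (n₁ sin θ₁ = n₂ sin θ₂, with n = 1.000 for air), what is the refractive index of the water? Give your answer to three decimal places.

1.342

n = sin θ_i / sin θ_r = sin 56.1° / sin 38.2° = 0.8300 / 0.6184 = 1.3422.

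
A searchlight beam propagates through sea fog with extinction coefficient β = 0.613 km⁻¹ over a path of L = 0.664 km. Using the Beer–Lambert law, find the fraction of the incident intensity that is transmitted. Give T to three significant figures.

τ = β·L = 0.613 × 0.664 = 0.4070.
T = exp(−0.4070) = 0.6656.

0.666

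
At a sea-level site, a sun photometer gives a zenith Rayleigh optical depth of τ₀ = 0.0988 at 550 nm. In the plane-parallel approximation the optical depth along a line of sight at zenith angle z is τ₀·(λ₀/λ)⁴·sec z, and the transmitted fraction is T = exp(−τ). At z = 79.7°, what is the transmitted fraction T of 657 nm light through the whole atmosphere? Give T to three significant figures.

sec 79.7° = 5.5928.
τ = 0.0988 × (550/657)⁴ × 5.5928 = 0.0988 × 0.4911 × 5.5928 = 0.2714.
T = exp(−0.2714) = 0.7623.

0.762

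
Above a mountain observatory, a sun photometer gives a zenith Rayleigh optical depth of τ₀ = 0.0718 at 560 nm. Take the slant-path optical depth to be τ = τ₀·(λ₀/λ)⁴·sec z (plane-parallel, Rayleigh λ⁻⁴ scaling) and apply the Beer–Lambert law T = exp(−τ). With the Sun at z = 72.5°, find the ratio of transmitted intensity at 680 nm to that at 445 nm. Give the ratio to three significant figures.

1.63

Airmass: sec 72.5° = 3.3255.
τ(680 nm) = 0.0718 × (560/680)⁴ × 3.3255 = 0.0718 × 0.4600 × 3.3255 = 0.1098.
τ(445 nm) = 0.0718 × (560/445)⁴ × 3.3255 = 0.0718 × 2.5079 × 3.3255 = 0.5988.
T(680)/T(445) = exp(τ_B − τ_A) = exp(0.4890) = 1.6307.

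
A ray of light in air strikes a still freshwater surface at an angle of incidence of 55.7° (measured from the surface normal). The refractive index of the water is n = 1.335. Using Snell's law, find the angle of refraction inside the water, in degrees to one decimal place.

38.2°

Snell: sin θ_r = sin θ_i / n = sin 55.7° / 1.335 = 0.8261 / 1.335 = 0.6188.
θ_r = arcsin(0.6188) = 38.23°.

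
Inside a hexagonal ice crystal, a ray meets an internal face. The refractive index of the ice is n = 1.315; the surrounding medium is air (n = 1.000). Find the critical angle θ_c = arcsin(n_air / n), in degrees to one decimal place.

49.5°

sin θ_c = n_air / n = 1.000 / 1.315 = 0.7605.
θ_c = arcsin(0.7605) = 49.50°.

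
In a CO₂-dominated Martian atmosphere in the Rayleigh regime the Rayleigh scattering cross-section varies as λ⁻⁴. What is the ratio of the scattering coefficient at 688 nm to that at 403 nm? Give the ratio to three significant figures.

0.118

Rayleigh scattering ∝ λ⁻⁴, so the ratio of coefficients is the inverse fourth power of the wavelength ratio.
σ(688)/σ(403) = (403/688)⁴ = (0.5858)⁴ = 0.1177.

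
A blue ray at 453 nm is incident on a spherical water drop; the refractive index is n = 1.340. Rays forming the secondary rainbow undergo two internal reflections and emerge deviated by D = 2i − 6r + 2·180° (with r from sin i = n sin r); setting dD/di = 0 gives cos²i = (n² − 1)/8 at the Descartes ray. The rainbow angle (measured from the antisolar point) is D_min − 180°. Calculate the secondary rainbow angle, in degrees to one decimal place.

52.7°

cos²i = (1.79560 − 1)/8 = 0.09945; i = arccos(0.31536) = 71.618°.
sin r = sin 71.618°/1.340 = 0.70819; r = 45.088°.
D_min = 2·71.618° − 6·45.088° + 360° = 232.709°.
Rainbow angle = D_min − 180° = 52.709°.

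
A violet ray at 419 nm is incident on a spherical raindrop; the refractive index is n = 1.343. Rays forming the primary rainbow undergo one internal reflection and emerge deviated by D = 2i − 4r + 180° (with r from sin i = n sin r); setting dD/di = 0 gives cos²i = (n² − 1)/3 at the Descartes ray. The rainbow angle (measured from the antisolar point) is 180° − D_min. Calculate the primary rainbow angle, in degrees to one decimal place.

40.6°

cos²i = (1.80365 − 1)/3 = 0.26788; i = arccos(0.51757) = 58.830°.
sin r = sin 58.830°/1.343 = 0.63711; r = 39.577°.
D_min = 2·58.830° − 4·39.577° + 180° = 139.354°.
Rainbow angle = 180° − D_min = 40.646°.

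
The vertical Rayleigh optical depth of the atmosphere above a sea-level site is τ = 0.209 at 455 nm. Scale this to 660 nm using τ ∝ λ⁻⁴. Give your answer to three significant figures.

0.0472

τ(660 nm) = τ(455 nm) × (455/660)⁴ = 0.209 × (0.6894)⁴ = 0.209 × 0.2259 = 0.0472.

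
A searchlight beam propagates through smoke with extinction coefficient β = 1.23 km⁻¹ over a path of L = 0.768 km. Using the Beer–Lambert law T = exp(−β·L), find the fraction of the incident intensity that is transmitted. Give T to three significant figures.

τ = β·L = 1.23 × 0.768 = 0.9446.
T = exp(−0.9446) = 0.3888.

0.389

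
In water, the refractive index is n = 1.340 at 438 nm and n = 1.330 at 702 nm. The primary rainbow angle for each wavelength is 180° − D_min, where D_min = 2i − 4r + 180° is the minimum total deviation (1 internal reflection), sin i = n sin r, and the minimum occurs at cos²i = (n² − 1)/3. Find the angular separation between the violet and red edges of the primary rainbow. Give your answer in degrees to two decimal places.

At 438 nm (n = 1.340): cos²i = 0.26520 → i = 59.004°, r = 39.770°, D_min = 138.929°, rainbow angle = 41.071°.
At 702 nm (n = 1.330): cos²i = 0.25630 → i = 59.585°, r = 40.422°, D_min = 137.484°, rainbow angle = 42.516°.
Angular width = |41.071° − 42.516°| = 1.445°.

1.45°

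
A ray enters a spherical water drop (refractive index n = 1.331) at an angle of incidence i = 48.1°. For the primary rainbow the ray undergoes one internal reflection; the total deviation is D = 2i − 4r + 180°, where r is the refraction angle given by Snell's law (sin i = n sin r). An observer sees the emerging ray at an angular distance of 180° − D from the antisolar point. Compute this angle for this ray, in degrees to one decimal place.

sin r = sin 48.1° / 1.331 = 0.7443/1.331 = 0.5592; r = 34.00°.
D = 2·48.1° − 4·34.00° + 180° = 96.20° − 136.01° + 180° = 140.19°.
Angle from antisolar point = 180° − D = 39.81°.

39.8°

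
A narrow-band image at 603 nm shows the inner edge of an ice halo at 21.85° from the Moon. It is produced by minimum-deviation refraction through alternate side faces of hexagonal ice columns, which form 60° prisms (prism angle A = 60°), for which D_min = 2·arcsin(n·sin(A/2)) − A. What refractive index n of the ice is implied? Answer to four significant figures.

1.310

Rearranging: n = sin((D_min + A)/2) / sin(A/2).
(D_min + A)/2 = (21.85° + 60°)/2 = 40.925°.
n = sin 40.925° / sin 30° = 0.6551 / 0.5000 = 1.3101.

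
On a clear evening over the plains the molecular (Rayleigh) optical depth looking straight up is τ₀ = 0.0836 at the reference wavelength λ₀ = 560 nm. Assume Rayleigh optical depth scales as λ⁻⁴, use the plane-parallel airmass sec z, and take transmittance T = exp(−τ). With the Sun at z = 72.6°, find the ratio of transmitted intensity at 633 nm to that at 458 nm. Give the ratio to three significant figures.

Airmass: sec 72.6° = 3.3440.
τ(633 nm) = 0.0836 × (560/633)⁴ × 3.3440 = 0.0836 × 0.6125 × 3.3440 = 0.1712.
τ(458 nm) = 0.0836 × (560/458)⁴ × 3.3440 = 0.0836 × 2.2351 × 3.3440 = 0.6248.
T(633)/T(458) = exp(τ_B − τ_A) = exp(0.4536) = 1.5740.

1.57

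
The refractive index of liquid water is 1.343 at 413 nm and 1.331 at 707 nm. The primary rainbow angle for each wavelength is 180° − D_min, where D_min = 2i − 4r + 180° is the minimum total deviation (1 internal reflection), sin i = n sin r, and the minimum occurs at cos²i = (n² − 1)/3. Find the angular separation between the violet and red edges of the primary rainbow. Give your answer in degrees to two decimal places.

1.72°

At 413 nm (n = 1.343): cos²i = 0.26788 → i = 58.830°, r = 39.577°, D_min = 139.354°, rainbow angle = 40.646°.
At 707 nm (n = 1.331): cos²i = 0.25719 → i = 59.527°, r = 40.356°, D_min = 137.630°, rainbow angle = 42.370°.
Angular width = |40.646° − 42.370°| = 1.724°.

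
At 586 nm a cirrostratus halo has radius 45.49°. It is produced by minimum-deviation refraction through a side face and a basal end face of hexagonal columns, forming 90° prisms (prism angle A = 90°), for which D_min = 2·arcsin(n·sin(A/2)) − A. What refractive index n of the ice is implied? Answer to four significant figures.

1.309

Rearranging: n = sin((D_min + A)/2) / sin(A/2).
(D_min + A)/2 = (45.49° + 90°)/2 = 67.745°.
n = sin 67.745° / sin 45° = 0.9255 / 0.7071 = 1.3089.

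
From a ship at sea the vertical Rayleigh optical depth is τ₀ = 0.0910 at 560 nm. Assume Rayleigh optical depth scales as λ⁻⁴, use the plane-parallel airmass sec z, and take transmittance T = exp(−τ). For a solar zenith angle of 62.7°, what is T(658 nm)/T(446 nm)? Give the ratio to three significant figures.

1.48

Airmass: sec 62.7° = 2.1803.
τ(658 nm) = 0.0910 × (560/658)⁴ × 2.1803 = 0.0910 × 0.5246 × 2.1803 = 0.1041.
τ(446 nm) = 0.0910 × (560/446)⁴ × 2.1803 = 0.0910 × 2.4855 × 2.1803 = 0.4931.
T(658)/T(446) = exp(τ_B − τ_A) = exp(0.3891) = 1.4756.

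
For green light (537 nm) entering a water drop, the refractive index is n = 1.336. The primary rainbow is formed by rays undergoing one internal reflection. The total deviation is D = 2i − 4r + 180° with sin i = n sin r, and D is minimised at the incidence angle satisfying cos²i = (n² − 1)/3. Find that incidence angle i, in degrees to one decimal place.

59.2°

cos²i = (1.336² − 1)/3 = (1.78490 − 1)/3 = 0.26163.
cos i = 0.51150, so i = 59.236°.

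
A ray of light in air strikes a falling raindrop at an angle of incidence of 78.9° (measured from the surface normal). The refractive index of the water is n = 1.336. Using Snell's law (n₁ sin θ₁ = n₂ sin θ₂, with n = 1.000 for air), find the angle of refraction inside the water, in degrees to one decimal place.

47.3°

Snell: sin θ_r = sin θ_i / n = sin 78.9° / 1.336 = 0.9813 / 1.336 = 0.7345.
θ_r = arcsin(0.7345) = 47.27°.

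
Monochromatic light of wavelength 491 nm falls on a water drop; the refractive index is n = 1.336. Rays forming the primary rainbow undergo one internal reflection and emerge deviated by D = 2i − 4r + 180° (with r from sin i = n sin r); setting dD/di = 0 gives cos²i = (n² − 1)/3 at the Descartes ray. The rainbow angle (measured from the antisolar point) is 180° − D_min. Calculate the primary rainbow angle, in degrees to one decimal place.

cos²i = (1.78490 − 1)/3 = 0.26163; i = arccos(0.51150) = 59.236°.
sin r = sin 59.236°/1.336 = 0.64318; r = 40.029°.
D_min = 2·59.236° − 4·40.029° + 180° = 138.356°.
Rainbow angle = 180° − D_min = 41.644°.

41.6°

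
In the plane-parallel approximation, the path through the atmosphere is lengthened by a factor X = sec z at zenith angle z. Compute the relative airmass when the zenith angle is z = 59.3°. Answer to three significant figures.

1.96

X = sec z = 1/cos 59.3° = 1/0.5105 = 1.9587.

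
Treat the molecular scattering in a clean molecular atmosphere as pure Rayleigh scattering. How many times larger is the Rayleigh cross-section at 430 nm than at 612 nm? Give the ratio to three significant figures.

4.10

Rayleigh scattering ∝ λ⁻⁴, so the ratio of coefficients is the inverse fourth power of the wavelength ratio.
σ(430)/σ(612) = (612/430)⁴ = (1.4233)⁴ = 4.103.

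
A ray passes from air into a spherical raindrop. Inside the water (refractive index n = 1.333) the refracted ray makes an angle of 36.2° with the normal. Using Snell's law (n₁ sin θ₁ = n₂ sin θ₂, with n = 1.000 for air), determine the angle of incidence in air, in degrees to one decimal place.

51.9°

Snell: sin θ_i = n · sin θ_r = 1.333 × sin 36.2° = 1.333 × 0.5906 = 0.7873.
θ_i = arcsin(0.7873) = 51.93°.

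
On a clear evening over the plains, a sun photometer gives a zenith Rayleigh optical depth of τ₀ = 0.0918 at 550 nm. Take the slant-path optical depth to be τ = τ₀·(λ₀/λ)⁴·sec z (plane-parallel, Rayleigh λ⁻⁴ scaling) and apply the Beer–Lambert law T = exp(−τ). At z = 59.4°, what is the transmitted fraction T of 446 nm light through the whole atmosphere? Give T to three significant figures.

sec 59.4° = 1.9645.
τ = 0.0918 × (550/446)⁴ × 1.9645 = 0.0918 × 2.3127 × 1.9645 = 0.4171.
T = exp(−0.4171) = 0.6590.

0.659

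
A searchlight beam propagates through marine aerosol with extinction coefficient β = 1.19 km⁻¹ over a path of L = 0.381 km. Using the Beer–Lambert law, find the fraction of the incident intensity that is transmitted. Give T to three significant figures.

τ = β·L = 1.19 × 0.381 = 0.4534.
T = exp(−0.4534) = 0.6355.

0.635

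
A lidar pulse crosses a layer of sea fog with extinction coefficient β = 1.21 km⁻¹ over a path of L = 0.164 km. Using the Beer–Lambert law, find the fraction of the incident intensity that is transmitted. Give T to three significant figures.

τ = β·L = 1.21 × 0.164 = 0.1984.
T = exp(−0.1984) = 0.8200.

0.820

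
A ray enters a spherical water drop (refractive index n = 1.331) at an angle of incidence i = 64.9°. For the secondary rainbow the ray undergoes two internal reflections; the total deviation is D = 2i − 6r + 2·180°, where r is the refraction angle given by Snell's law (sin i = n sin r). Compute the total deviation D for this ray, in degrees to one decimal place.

sin r = sin 64.9° / 1.331 = 0.9056/1.331 = 0.6804; r = 42.87°.
D = 2·64.9° − 6·42.87° + 2·180° = 129.80° − 257.23° + 360° = 232.57°.

232.6°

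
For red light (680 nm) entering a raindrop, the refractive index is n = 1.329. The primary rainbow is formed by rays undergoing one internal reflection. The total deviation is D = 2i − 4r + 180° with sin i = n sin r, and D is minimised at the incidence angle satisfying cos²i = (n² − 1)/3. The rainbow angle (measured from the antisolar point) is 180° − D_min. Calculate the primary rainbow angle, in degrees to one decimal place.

cos²i = (1.76624 − 1)/3 = 0.25541; i = arccos(0.50538) = 59.643°.
sin r = sin 59.643°/1.329 = 0.64928; r = 40.487°.
D_min = 2·59.643° − 4·40.487° + 180° = 137.337°.
Rainbow angle = 180° − D_min = 42.663°.

42.7°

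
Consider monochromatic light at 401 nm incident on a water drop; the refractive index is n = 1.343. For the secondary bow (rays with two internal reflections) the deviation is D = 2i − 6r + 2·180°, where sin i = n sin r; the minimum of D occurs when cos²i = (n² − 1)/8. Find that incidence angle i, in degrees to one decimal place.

cos²i = (1.343² − 1)/8 = (1.80365 − 1)/8 = 0.10046.
cos i = 0.31695, so i = 71.522°.

71.5°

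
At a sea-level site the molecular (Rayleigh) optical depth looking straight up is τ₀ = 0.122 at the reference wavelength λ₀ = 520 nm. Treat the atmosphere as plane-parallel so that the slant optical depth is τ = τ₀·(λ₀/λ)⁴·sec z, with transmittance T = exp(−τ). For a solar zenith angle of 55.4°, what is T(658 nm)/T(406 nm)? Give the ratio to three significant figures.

1.64

Airmass: sec 55.4° = 1.7610.
τ(658 nm) = 0.122 × (520/658)⁴ × 1.7610 = 0.122 × 0.3900 × 1.7610 = 0.0838.
τ(406 nm) = 0.122 × (520/406)⁴ × 1.7610 = 0.122 × 2.6910 × 1.7610 = 0.5781.
T(658)/T(406) = exp(τ_B − τ_A) = exp(0.4944) = 1.6394.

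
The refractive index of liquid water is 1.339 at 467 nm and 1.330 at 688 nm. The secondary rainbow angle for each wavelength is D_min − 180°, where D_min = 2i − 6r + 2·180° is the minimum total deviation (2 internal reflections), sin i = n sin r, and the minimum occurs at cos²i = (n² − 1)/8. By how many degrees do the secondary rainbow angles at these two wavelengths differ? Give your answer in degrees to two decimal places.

At 467 nm (n = 1.339): cos²i = 0.09912 → i = 71.650°, r = 45.141°, D_min = 232.451°, rainbow angle = 52.451°.
At 688 nm (n = 1.330): cos²i = 0.09611 → i = 71.940°, r = 45.630°, D_min = 230.101°, rainbow angle = 50.101°.
Angular width = |52.451° − 50.101°| = 2.350°.

2.35°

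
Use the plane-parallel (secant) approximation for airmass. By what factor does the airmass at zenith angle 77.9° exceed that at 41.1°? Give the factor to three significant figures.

X(77.9°)/X(41.1°) = sec 77.9° / sec 41.1° = cos 41.1° / cos 77.9° = 0.7536/0.2096 = 3.5949.

3.59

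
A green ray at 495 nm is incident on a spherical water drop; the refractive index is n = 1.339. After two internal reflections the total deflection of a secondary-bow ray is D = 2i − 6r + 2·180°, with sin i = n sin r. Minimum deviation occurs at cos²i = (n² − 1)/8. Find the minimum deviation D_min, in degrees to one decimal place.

cos²i = (1.79292 − 1)/8 = 0.09912; i = arccos(0.31483) = 71.650°.
sin r = sin 71.650°/1.339 = 0.70885; r = 45.141°.
D_min = 2·71.650° − 6·45.141° + 360° = 232.451°.

232.5°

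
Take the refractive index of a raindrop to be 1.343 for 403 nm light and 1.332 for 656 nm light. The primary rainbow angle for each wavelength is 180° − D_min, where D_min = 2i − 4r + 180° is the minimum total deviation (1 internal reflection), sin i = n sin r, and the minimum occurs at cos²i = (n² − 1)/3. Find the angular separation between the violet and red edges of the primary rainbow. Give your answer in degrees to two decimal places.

1.58°

At 403 nm (n = 1.343): cos²i = 0.26788 → i = 58.830°, r = 39.577°, D_min = 139.354°, rainbow angle = 40.646°.
At 656 nm (n = 1.332): cos²i = 0.25807 → i = 59.469°, r = 40.290°, D_min = 137.776°, rainbow angle = 42.224°.
Angular width = |40.646° − 42.224°| = 1.578°.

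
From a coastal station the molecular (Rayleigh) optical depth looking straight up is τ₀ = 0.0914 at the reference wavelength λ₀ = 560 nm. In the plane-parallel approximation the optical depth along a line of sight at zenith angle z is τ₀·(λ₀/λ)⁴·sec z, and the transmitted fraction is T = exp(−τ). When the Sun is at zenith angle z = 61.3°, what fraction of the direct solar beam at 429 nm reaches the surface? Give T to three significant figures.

0.575

sec 61.3° = 2.0824.
τ = 0.0914 × (560/429)⁴ × 2.0824 = 0.0914 × 2.9035 × 2.0824 = 0.5526.
T = exp(−0.5526) = 0.5754.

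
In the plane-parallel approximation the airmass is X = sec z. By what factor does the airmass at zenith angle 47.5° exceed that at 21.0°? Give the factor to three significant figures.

X(47.5°)/X(21.0°) = sec 47.5° / sec 21.0° = cos 21.0° / cos 47.5° = 0.9336/0.6756 = 1.3819.

1.38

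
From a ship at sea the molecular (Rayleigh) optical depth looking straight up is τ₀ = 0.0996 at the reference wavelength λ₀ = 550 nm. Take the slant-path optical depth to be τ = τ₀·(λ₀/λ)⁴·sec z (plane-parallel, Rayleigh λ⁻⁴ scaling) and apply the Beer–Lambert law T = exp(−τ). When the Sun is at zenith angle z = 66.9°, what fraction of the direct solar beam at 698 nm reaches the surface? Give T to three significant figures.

sec 66.9° = 2.5488.
τ = 0.0996 × (550/698)⁴ × 2.5488 = 0.0996 × 0.3855 × 2.5488 = 0.0979.
T = exp(−0.0979) = 0.9068.

0.907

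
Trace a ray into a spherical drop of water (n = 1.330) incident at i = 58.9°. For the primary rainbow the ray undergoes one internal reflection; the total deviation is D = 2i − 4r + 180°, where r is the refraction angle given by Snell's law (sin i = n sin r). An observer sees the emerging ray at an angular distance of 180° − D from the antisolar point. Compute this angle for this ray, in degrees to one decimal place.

42.5°

sin r = sin 58.9° / 1.330 = 0.8563/1.330 = 0.6438; r = 40.08°.
D = 2·58.9° − 4·40.08° + 180° = 117.80° − 160.31° + 180° = 137.49°.
Angle from antisolar point = 180° − D = 42.51°.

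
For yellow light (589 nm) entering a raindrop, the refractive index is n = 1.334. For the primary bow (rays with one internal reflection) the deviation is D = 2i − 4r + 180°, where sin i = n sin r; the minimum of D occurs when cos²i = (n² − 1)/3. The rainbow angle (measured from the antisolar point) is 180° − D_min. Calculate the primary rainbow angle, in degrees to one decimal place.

41.9°

cos²i = (1.77956 − 1)/3 = 0.25985; i = arccos(0.50976) = 59.352°.
sin r = sin 59.352°/1.334 = 0.64492; r = 40.159°.
D_min = 2·59.352° − 4·40.159° + 180° = 138.067°.
Rainbow angle = 180° − D_min = 41.933°.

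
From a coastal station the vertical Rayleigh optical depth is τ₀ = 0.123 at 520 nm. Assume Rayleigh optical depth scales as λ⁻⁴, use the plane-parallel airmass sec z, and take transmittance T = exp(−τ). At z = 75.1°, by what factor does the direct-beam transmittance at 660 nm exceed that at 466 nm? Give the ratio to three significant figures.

1.75

Airmass: sec 75.1° = 3.8890.
τ(660 nm) = 0.123 × (520/660)⁴ × 3.8890 = 0.123 × 0.3853 × 3.8890 = 0.1843.
τ(466 nm) = 0.123 × (520/466)⁴ × 3.8890 = 0.123 × 1.5505 × 3.8890 = 0.7417.
T(660)/T(466) = exp(τ_B − τ_A) = exp(0.5574) = 1.7460.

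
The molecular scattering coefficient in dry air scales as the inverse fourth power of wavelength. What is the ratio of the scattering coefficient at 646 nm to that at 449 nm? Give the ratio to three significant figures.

0.233

Rayleigh scattering ∝ λ⁻⁴, so the ratio of coefficients is the inverse fourth power of the wavelength ratio.
σ(646)/σ(449) = (449/646)⁴ = (0.6950)⁴ = 0.2334.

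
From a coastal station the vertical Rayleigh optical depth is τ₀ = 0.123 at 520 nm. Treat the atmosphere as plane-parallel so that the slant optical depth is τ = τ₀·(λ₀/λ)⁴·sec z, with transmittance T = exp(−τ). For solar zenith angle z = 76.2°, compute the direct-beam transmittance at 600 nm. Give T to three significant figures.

0.748

sec 76.2° = 4.1923.
τ = 0.123 × (520/600)⁴ × 4.1923 = 0.123 × 0.5642 × 4.1923 = 0.2909.
T = exp(−0.2909) = 0.7476.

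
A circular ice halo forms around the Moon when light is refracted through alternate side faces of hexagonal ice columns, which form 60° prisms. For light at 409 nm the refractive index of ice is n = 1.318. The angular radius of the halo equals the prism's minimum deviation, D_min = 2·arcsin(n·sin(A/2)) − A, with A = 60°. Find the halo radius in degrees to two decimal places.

n·sin(A/2) = 1.318 × sin 30° = 1.318 × 0.5000 = 0.6590.
D_min = 2·arcsin(0.6590) − 60° = 2 × 41.224° − 60° = 22.447°.

22.45°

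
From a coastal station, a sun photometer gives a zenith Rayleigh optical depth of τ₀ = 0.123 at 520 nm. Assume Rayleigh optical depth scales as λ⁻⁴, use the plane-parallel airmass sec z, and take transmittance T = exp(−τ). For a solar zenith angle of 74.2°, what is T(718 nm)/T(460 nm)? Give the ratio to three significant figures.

1.85

Airmass: sec 74.2° = 3.6727.
τ(718 nm) = 0.123 × (520/718)⁴ × 3.6727 = 0.123 × 0.2751 × 3.6727 = 0.1243.
τ(460 nm) = 0.123 × (520/460)⁴ × 3.6727 = 0.123 × 1.6330 × 3.6727 = 0.7377.
T(718)/T(460) = exp(τ_B − τ_A) = exp(0.6134) = 1.8467.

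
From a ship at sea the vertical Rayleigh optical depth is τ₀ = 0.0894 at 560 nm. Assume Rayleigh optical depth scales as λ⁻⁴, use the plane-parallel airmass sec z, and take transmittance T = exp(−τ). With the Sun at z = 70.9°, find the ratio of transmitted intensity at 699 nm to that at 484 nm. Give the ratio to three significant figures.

1.46

Airmass: sec 70.9° = 3.0561.
τ(699 nm) = 0.0894 × (560/699)⁴ × 3.0561 = 0.0894 × 0.4119 × 3.0561 = 0.1125.
τ(484 nm) = 0.0894 × (560/484)⁴ × 3.0561 = 0.0894 × 1.7921 × 3.0561 = 0.4896.
T(699)/T(484) = exp(τ_B − τ_A) = exp(0.3771) = 1.4580.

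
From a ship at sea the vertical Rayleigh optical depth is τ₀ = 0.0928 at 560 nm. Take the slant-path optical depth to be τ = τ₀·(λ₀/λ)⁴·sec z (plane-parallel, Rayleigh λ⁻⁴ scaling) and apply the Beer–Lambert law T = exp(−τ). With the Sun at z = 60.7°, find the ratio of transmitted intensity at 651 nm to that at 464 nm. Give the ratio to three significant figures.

Airmass: sec 60.7° = 2.0434.
τ(651 nm) = 0.0928 × (560/651)⁴ × 2.0434 = 0.0928 × 0.5476 × 2.0434 = 0.1038.
τ(464 nm) = 0.0928 × (560/464)⁴ × 2.0434 = 0.0928 × 2.1217 × 2.0434 = 0.4023.
T(651)/T(464) = exp(τ_B − τ_A) = exp(0.2985) = 1.3478.

1.35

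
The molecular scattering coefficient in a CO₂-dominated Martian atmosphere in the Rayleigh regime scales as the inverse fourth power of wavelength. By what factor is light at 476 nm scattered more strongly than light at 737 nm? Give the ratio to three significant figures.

Rayleigh scattering ∝ λ⁻⁴, so the ratio of coefficients is the inverse fourth power of the wavelength ratio.
σ(476)/σ(737) = (737/476)⁴ = (1.5483)⁴ = 5.747.

5.75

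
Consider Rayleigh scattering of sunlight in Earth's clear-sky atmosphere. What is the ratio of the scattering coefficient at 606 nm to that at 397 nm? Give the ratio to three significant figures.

0.184

Rayleigh scattering ∝ λ⁻⁴, so the ratio of coefficients is the inverse fourth power of the wavelength ratio.
σ(606)/σ(397) = (397/606)⁴ = (0.6551)⁴ = 0.1842.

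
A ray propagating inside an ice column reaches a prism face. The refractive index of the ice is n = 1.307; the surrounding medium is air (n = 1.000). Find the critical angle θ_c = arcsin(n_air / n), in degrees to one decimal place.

49.9°

sin θ_c = n_air / n = 1.000 / 1.307 = 0.7651.
θ_c = arcsin(0.7651) = 49.92°.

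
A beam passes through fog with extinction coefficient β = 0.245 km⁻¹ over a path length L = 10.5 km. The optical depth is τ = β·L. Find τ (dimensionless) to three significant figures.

2.57

τ = β·L = 0.245 × 10.5 = 2.5725.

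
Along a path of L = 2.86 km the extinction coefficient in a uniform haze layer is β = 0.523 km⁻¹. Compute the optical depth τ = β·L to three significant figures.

1.50

τ = β·L = 0.523 × 2.86 = 1.4958.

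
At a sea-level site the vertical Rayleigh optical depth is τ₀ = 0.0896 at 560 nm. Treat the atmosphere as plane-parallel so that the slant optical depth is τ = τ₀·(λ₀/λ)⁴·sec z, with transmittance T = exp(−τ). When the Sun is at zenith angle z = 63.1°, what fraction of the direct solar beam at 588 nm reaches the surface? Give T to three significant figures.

0.850

sec 63.1° = 2.2103.
τ = 0.0896 × (560/588)⁴ × 2.2103 = 0.0896 × 0.8227 × 2.2103 = 0.1629.
T = exp(−0.1629) = 0.8497.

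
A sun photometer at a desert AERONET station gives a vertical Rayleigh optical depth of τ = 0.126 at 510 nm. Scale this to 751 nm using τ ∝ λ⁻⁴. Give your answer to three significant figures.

τ(751 nm) = τ(510 nm) × (510/751)⁴ = 0.126 × (0.6791)⁴ = 0.126 × 0.2127 = 0.0268.

0.0268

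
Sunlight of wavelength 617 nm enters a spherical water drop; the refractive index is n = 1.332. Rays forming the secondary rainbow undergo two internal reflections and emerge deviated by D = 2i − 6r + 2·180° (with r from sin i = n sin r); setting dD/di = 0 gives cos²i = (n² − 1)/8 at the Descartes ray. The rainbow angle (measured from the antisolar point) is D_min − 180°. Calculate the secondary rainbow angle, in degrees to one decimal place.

50.6°

cos²i = (1.77422 − 1)/8 = 0.09678; i = arccos(0.31109) = 71.875°.
sin r = sin 71.875°/1.332 = 0.71350; r = 45.520°.
D_min = 2·71.875° − 6·45.520° + 360° = 230.628°.
Rainbow angle = D_min − 180° = 50.628°.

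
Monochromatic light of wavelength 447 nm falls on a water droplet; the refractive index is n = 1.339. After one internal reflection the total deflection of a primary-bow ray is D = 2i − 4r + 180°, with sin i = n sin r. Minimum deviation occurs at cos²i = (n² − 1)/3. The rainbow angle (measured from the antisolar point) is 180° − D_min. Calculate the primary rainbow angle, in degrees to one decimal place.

41.2°

cos²i = (1.79292 − 1)/3 = 0.26431; i = arccos(0.51411) = 59.062°.
sin r = sin 59.062°/1.339 = 0.64057; r = 39.834°.
D_min = 2·59.062° − 4·39.834° + 180° = 138.786°.
Rainbow angle = 180° − D_min = 41.214°.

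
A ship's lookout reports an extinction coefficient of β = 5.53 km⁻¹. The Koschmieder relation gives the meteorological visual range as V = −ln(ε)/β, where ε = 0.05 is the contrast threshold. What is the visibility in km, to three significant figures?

0.542 km

V = −ln(0.05) / 5.53 = 2.996 / 5.53 = 0.5417 km.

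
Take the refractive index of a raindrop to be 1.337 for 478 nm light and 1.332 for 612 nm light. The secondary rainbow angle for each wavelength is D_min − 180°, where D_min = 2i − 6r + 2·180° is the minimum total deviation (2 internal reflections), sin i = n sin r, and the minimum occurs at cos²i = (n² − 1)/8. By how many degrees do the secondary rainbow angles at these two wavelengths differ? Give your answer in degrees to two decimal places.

At 478 nm (n = 1.337): cos²i = 0.09845 → i = 71.714°, r = 45.249°, D_min = 231.934°, rainbow angle = 51.934°.
At 612 nm (n = 1.332): cos²i = 0.09678 → i = 71.875°, r = 45.520°, D_min = 230.628°, rainbow angle = 50.628°.
Angular width = |51.934° − 50.628°| = 1.305°.

1.31°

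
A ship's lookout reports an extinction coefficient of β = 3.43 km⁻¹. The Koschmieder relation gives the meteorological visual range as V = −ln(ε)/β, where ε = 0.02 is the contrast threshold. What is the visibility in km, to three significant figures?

1.14 km

V = −ln(0.02) / 3.43 = 3.912 / 3.43 = 1.1405 km.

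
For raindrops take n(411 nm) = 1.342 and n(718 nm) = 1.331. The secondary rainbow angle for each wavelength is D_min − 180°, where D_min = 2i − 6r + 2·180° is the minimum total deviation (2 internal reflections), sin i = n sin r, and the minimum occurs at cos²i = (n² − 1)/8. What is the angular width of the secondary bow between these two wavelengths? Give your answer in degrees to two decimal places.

2.86°

At 411 nm (n = 1.342): cos²i = 0.10012 → i = 71.554°, r = 44.981°, D_min = 233.222°, rainbow angle = 53.222°.
At 718 nm (n = 1.331): cos²i = 0.09645 → i = 71.907°, r = 45.575°, D_min = 230.365°, rainbow angle = 50.365°.
Angular width = |53.222° − 50.365°| = 2.857°.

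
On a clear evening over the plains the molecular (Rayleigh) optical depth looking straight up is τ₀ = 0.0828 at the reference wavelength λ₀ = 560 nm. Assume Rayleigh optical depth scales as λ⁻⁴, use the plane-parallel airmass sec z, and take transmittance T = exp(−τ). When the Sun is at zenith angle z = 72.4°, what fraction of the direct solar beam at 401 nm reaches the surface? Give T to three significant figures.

sec 72.4° = 3.3072.
τ = 0.0828 × (560/401)⁴ × 3.3072 = 0.0828 × 3.8034 × 3.3072 = 1.0415.
T = exp(−1.0415) = 0.3529.

0.353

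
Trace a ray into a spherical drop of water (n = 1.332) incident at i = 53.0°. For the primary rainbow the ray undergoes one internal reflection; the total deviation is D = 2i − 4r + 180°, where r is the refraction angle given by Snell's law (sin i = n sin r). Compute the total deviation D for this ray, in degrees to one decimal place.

sin r = sin 53.0° / 1.332 = 0.7986/1.332 = 0.5996; r = 36.84°.
D = 2·53.0° − 4·36.84° + 180° = 106.00° − 147.36° + 180° = 138.64°.

138.6°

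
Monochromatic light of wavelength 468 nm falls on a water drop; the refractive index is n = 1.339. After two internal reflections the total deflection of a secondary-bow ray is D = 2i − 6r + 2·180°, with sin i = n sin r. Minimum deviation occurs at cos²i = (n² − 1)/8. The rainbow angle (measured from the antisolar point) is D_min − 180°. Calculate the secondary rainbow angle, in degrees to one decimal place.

cos²i = (1.79292 − 1)/8 = 0.09912; i = arccos(0.31483) = 71.650°.
sin r = sin 71.650°/1.339 = 0.70885; r = 45.141°.
D_min = 2·71.650° − 6·45.141° + 360° = 232.451°.
Rainbow angle = D_min − 180° = 52.451°.

52.5°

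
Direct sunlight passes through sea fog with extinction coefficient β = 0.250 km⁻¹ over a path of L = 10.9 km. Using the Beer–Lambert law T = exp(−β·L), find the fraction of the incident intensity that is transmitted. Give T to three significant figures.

0.0655

τ = β·L = 0.250 × 10.9 = 2.7250.
T = exp(−2.7250) = 0.0655.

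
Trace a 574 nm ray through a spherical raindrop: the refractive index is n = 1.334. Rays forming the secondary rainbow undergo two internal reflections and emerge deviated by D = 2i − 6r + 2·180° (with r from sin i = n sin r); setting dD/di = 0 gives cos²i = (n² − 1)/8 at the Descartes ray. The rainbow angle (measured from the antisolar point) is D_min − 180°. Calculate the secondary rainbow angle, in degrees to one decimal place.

51.2°

cos²i = (1.77956 − 1)/8 = 0.09744; i = arccos(0.31216) = 71.810°.
sin r = sin 71.810°/1.334 = 0.71217; r = 45.411°.
D_min = 2·71.810° − 6·45.411° + 360° = 231.153°.
Rainbow angle = D_min − 180° = 51.153°.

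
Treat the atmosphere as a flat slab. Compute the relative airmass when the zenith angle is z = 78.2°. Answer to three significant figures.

4.89

X = sec z = 1/cos 78.2° = 1/0.2045 = 4.8901.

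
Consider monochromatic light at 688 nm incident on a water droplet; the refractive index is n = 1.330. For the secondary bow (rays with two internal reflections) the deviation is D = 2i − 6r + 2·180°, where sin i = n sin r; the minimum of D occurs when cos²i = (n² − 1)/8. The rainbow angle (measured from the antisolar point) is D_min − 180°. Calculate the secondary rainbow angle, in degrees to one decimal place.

cos²i = (1.76890 − 1)/8 = 0.09611; i = arccos(0.31002) = 71.940°.
sin r = sin 71.940°/1.330 = 0.71483; r = 45.630°.
D_min = 2·71.940° − 6·45.630° + 360° = 230.101°.
Rainbow angle = D_min − 180° = 50.101°.

50.1°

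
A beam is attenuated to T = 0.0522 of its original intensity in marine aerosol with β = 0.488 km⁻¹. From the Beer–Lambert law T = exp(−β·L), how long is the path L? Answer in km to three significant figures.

6.05 km

Beer–Lambert: T = exp(−βL) ⇒ L = −ln(T)/β = −ln(0.0522)/0.488 = 2.9527/0.488 = 6.051 km.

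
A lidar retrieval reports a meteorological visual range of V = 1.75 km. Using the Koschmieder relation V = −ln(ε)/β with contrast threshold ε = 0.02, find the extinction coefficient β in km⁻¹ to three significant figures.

β = −ln(0.02) / V = 3.912 / 1.75 = 2.2354 km⁻¹.

2.24 km⁻¹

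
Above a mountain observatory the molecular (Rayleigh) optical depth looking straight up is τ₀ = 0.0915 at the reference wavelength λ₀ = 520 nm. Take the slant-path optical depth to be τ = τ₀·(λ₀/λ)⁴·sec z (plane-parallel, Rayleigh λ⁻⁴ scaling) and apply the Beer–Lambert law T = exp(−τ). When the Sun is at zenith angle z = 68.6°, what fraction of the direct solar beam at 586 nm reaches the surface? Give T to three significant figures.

sec 68.6° = 2.7407.
τ = 0.0915 × (520/586)⁴ × 2.7407 = 0.0915 × 0.6200 × 2.7407 = 0.1555.
T = exp(−0.1555) = 0.8560.

0.856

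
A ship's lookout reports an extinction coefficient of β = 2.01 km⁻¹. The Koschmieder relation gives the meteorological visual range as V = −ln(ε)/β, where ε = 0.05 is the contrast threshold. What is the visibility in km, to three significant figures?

1.49 km

V = −ln(0.05) / 2.01 = 2.996 / 2.01 = 1.4904 km.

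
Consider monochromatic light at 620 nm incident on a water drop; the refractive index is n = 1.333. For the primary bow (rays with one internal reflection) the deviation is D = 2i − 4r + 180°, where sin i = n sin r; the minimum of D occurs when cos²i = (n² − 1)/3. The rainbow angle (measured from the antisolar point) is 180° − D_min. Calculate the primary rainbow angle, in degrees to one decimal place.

42.1°

cos²i = (1.77689 − 1)/3 = 0.25896; i = arccos(0.50888) = 59.410°.
sin r = sin 59.410°/1.333 = 0.64579; r = 40.225°.
D_min = 2·59.410° − 4·40.225° + 180° = 137.922°.
Rainbow angle = 180° − D_min = 42.078°.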